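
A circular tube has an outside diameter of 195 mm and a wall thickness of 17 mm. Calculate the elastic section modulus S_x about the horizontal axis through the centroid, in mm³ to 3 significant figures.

Decompose the section into non-overlapping parts with the origin at the bottom-left of its bounding rectangle.
Outer circle: ⌀195, A = 29 865 mm², y = 97.5 mm, Ī = 70 975 481 mm⁴.
Bore (subtracted): ⌀161, A = 20 358 mm², y = 97.5 mm, Ī = 32 981 728 mm⁴.
By symmetry the centroid is at mid-height, ȳ = 97.5 mm.
All pieces are centred on the horizontal axis through the centroid, so I = ΣĪ (holes subtracted) = 37 993 753 mm⁴.
Extreme fibre distance c = 97.5 mm; S = I/c = 389 680 mm³.

S_x ≈ 3.90 × 10⁵ mm³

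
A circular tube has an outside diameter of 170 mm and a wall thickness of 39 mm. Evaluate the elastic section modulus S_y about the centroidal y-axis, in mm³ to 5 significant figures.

Treat the section as a set of non-overlapping primitives; coordinates are from the bounding-box lower-left.
Outer circle: ⌀170, A = 22698.01 mm², x = 85 mm, Ī = 40 998 275 mm⁴.
Bore (subtracted): ⌀92, A = 6647.61 mm², x = 85 mm, Ī = 3 516 586 mm⁴.
By symmetry the centroid is at mid-width, x̄ = 85 mm.
All pieces are centred on the centroidal y-axis, so I = ΣĪ (holes subtracted) = 37 481 689 mm⁴.
Extreme fibre distance c = 85 mm; S = I/c = 440961.1 mm³.

S_y ≈ 4.4096 × 10⁵ mm³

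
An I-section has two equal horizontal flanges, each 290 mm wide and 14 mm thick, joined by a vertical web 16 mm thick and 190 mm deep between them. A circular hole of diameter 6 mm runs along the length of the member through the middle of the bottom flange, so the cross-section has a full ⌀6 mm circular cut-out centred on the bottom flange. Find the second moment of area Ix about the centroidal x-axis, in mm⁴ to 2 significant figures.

Split into non-overlapping primitives; take the origin at the lower-left of the bounding box.
Bottom flange: 290 × 14, A = 4 060 mm², y = 7 mm, Ī = 66 313 mm⁴.
Web: 16 × 190, A = 3 040 mm², y = 109 mm, Ī = 9 145 333 mm⁴.
Top flange: 290 × 14, A = 4 060 mm², y = 211 mm, Ī = 66 313 mm⁴.
Hole (subtracted): ⌀6, A = 28.27 mm², y = 7 mm, Ī = 63.62 mm⁴.
Centroid: ȳ = ΣA·y / ΣA = 109.3 mm.
Transfer each piece to the centroidal x-axis using Ī + A·d² with d = y − 109.3:
  bottom flange: d = -102.3 mm → contributes +42 521 404 mm⁴
  web: d = -0.2591 mm → contributes +9 145 537 mm⁴
  top flange: d = 101.7 mm → contributes +42 092 247 mm⁴
  hole: d = -102.3 mm → contributes −295 726 mm⁴
Total I = 93 463 463 mm⁴.

Ix ≈ 9.3 × 10⁷ mm⁴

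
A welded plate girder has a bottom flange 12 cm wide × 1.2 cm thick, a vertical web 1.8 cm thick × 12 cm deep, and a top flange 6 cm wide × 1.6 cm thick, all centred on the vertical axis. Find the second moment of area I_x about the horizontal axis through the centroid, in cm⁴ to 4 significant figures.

I_x ≈ 1315 cm⁴

Break the section into simple shapes (no overlaps), measuring from the bottom-left corner of the bounding box.
Bottom plate: 12 × 1.2, A = 14.4 cm², y = 0.6 cm, Ī = 1.728 cm⁴.
Web plate: 1.8 × 12, A = 21.6 cm², y = 7.2 cm, Ī = 259.2 cm⁴.
Top plate: 6 × 1.6, A = 9.6 cm², y = 14 cm, Ī = 2.048 cm⁴.
Centroid: ȳ = ΣA·y / ΣA = 6.54737 cm.
Transfer each piece to the horizontal axis through the centroid using Ī + A·d² with d = y − 6.54737:
  bottom plate: d = -5.94737 cm → contributes +511.073 cm⁴
  web plate: d = 0.652632 cm → contributes +268.4 cm⁴
  top plate: d = 7.45263 cm → contributes +535.248 cm⁴
Total I = 1314.72 cm⁴.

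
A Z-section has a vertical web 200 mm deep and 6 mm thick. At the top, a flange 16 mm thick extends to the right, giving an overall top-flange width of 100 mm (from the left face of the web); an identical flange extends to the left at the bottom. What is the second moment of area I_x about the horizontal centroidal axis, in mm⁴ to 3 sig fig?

Break the section into simple shapes (no overlaps), measuring from the bottom-left corner of the bounding box.
Web: 6 × 200, A = 1 200 mm², y = 100 mm, Ī = 4 000 000 mm⁴.
Top flange (beyond web): 94 × 16, A = 1 504 mm², y = 192 mm, Ī = 32 085 mm⁴.
Bottom flange (beyond web): 94 × 16, A = 1 504 mm², y = 8 mm, Ī = 32 085 mm⁴.
Centroid: ȳ = ΣA·y / ΣA = 100 mm.
Transfer each piece to the horizontal centroidal axis using Ī + A·d² with d = y − 100:
  web: d = 0 mm → contributes +4 000 000 mm⁴
  top flange (beyond web): d = 92 mm → contributes +12 761 941 mm⁴
  bottom flange (beyond web): d = -92 mm → contributes +12 761 941 mm⁴
Total I = 29 523 883 mm⁴.

I_x ≈ 2.95 × 10⁷ mm⁴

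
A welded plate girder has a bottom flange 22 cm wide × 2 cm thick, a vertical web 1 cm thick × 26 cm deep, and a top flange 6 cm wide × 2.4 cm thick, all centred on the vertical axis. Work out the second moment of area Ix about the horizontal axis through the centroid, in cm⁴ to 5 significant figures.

Ix ≈ 1.1007 × 10⁴ cm⁴

Treat the section as a set of non-overlapping primitives; coordinates are from the bounding-box lower-left.
Bottom plate: 22 × 2, A = 44 cm², y = 1 cm, Ī = 14.66667 cm⁴.
Web plate: 1 × 26, A = 26 cm², y = 15 cm, Ī = 1464.667 cm⁴.
Top plate: 6 × 2.4, A = 14.4 cm², y = 29.2 cm, Ī = 6.912 cm⁴.
Centroid: ȳ = ΣA·y / ΣA = 10.12417 cm.
Transfer each piece to the horizontal axis through the centroid using Ī + A·d² with d = y − 10.12417:
  bottom plate: d = -9.124171 cm → contributes +3677.688 cm⁴
  web plate: d = 4.875829 cm → contributes +2082.783 cm⁴
  top plate: d = 19.07583 cm → contributes +5246.889 cm⁴
Total I = 11007.36 cm⁴.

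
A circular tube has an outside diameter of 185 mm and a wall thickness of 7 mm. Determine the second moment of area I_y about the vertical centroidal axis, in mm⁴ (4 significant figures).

I_y ≈ 1.553 × 10⁷ mm⁴

Decompose the section into non-overlapping parts with the origin at the bottom-left of its bounding rectangle.
Outer circle: ⌀185, A = 26880.3 mm², x = 92.5 mm, Ī = 57 498 539 mm⁴.
Bore (subtracted): ⌀171, A = 22965.8 mm², x = 92.5 mm, Ī = 41 971 485 mm⁴.
By symmetry the centroid is at mid-width, x̄ = 92.5 mm.
All pieces are centred on the vertical centroidal axis, so I = ΣĪ (holes subtracted) = 15 527 054 mm⁴.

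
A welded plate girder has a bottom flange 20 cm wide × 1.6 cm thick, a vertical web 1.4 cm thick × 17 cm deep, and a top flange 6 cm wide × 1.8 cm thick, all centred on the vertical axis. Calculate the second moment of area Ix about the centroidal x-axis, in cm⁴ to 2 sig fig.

Decompose the section into non-overlapping parts with the origin at the bottom-left of its bounding rectangle.
Bottom plate: 20 × 1.6, A = 32 cm², y = 0.8 cm, Ī = 6.827 cm⁴.
Web plate: 1.4 × 17, A = 23.8 cm², y = 10.1 cm, Ī = 573.2 cm⁴.
Top plate: 6 × 1.8, A = 10.8 cm², y = 19.5 cm, Ī = 2.916 cm⁴.
Centroid: ȳ = ΣA·y / ΣA = 7.156 cm.
Transfer each piece to the centroidal x-axis using Ī + A·d² with d = y − 7.156:
  bottom plate: d = -6.356 cm → contributes +1 300 cm⁴
  web plate: d = 2.944 cm → contributes +779.5 cm⁴
  top plate: d = 12.34 cm → contributes +1 649 cm⁴
Total I = 3 728 cm⁴.

Ix ≈ 3700 cm⁴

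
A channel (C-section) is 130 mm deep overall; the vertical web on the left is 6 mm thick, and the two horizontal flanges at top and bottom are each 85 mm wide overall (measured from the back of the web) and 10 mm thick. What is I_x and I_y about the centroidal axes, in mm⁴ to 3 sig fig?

Decompose the section into non-overlapping parts with the origin at the bottom-left of its bounding rectangle.
Web: 6 × 130, A = 780 mm², y = 65 mm, Ī = 1 098 500 mm⁴.
Top flange (beyond web): 79 × 10, A = 790 mm², y = 125 mm, Ī = 6583.3 mm⁴.
Bottom flange (beyond web): 79 × 10, A = 790 mm², y = 5 mm, Ī = 6583.3 mm⁴.
By symmetry the centroid is at mid-height, ȳ = 65 mm.
Transfer each piece to the centroidal x-axis using Ī + A·d² with d = y − 65:
  web: d = 0 mm → contributes +1 098 500 mm⁴
  top flange (beyond web): d = 60 mm → contributes +2 850 583 mm⁴
  bottom flange (beyond web): d = -60 mm → contributes +2 850 583 mm⁴
Total I = 6 799 667 mm⁴.
For the y-axis: x̄ = 31.453 mm.
Repeating about the centroidal y-axis gives I_y = 1 767 302 mm⁴.

I_x ≈ 6.80 × 10⁶ mm⁴, I_y ≈ 1.77 × 10⁶ mm⁴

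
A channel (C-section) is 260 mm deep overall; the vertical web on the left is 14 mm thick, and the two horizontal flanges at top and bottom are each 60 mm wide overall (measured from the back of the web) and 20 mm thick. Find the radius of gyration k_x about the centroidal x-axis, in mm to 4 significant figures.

k_x ≈ 92.67 mm

Treat the section as a set of non-overlapping primitives; coordinates are from the bounding-box lower-left.
Web: 14 × 260, A = 3 640 mm², y = 130 mm, Ī = 20 505 333 mm⁴.
Top flange (beyond web): 46 × 20, A = 920 mm², y = 250 mm, Ī = 30666.7 mm⁴.
Bottom flange (beyond web): 46 × 20, A = 920 mm², y = 10 mm, Ī = 30666.7 mm⁴.
By symmetry the centroid is at mid-height, ȳ = 130 mm.
Transfer each piece to the centroidal x-axis using Ī + A·d² with d = y − 130:
  web: d = 0 mm → contributes +20 505 333 mm⁴
  top flange (beyond web): d = 120 mm → contributes +13 278 667 mm⁴
  bottom flange (beyond web): d = -120 mm → contributes +13 278 667 mm⁴
Total I = 47 062 667 mm⁴.
Radius of gyration: k = √(I/A) = √(47 062 667 / 5 480) = 92.6719 mm.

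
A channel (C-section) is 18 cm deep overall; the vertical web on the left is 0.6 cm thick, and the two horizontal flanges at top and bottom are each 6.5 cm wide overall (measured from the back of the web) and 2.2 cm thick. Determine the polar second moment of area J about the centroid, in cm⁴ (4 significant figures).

J ≈ 2078 cm⁴

Decompose the section into non-overlapping parts with the origin at the bottom-left of its bounding rectangle.
Web: 0.6 × 18, A = 10.8 cm², y = 9 cm, Ī = 291.6 cm⁴.
Top flange (beyond web): 5.9 × 2.2, A = 12.98 cm², y = 16.9 cm, Ī = 5.23527 cm⁴.
Bottom flange (beyond web): 5.9 × 2.2, A = 12.98 cm², y = 1.1 cm, Ī = 5.23527 cm⁴.
By symmetry the centroid is at mid-height, ȳ = 9 cm.
Transfer each piece to the centroidal x-axis using Ī + A·d² with d = y − 9:
  web: d = 0 cm → contributes +291.6 cm⁴
  top flange (beyond web): d = 7.9 cm → contributes +815.317 cm⁴
  bottom flange (beyond web): d = -7.9 cm → contributes +815.317 cm⁴
Total I = 1922.23 cm⁴.
For the y-axis: x̄ = 2.59516 cm.
Repeating about the centroidal y-axis gives I_y = 156.19 cm⁴.
Polar second moment: J = I_x + I_y = 2078.42 cm⁴.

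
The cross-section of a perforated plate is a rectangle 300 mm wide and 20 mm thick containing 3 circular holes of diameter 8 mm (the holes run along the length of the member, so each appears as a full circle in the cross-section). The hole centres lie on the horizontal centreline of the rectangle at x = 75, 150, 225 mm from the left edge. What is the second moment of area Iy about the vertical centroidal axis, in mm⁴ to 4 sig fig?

Decompose the section into non-overlapping parts with the origin at the bottom-left of its bounding rectangle.
Plate: 300 × 20, A = 6 000 mm², x = 150 mm, Ī = 45 000 000 mm⁴.
Hole 1 (subtracted): ⌀8, A = 50.2655 mm², x = 75 mm, Ī = 201.062 mm⁴.
Hole 2 (subtracted): ⌀8, A = 50.2655 mm², x = 150 mm, Ī = 201.062 mm⁴.
Hole 3 (subtracted): ⌀8, A = 50.2655 mm², x = 225 mm, Ī = 201.062 mm⁴.
By symmetry the centroid is at mid-width, x̄ = 150 mm.
Transfer each piece to the vertical centroidal axis using Ī + A·d² with d = x − 150:
  plate: d = 0 mm → contributes +45 000 000 mm⁴
  hole 1: d = -75 mm → contributes −282 944 mm⁴
  hole 2: d = 0 mm → contributes −201.062 mm⁴
  hole 3: d = 75 mm → contributes −282 944 mm⁴
Total I = 44 433 910 mm⁴.

Iy ≈ 4.443 × 10⁷ mm⁴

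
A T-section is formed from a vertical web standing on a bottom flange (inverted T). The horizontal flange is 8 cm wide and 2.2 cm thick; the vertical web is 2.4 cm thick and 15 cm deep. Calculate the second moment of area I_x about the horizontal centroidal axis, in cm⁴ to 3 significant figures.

I_x ≈ 1560 cm⁴

Break the section into simple shapes (no overlaps), measuring from the bottom-left corner of the bounding box.
Flange: 8 × 2.2, A = 17.6 cm², y = 1.1 cm, Ī = 7.0987 cm⁴.
Web: 2.4 × 15, A = 36 cm², y = 9.7 cm, Ī = 675 cm⁴.
Centroid: ȳ = ΣA·y / ΣA = 6.8761 cm.
Transfer each piece to the horizontal centroidal axis using Ī + A·d² with d = y − 6.8761:
  flange: d = -5.7761 cm → contributes +594.3 cm⁴
  web: d = 2.8239 cm → contributes +962.07 cm⁴
Total I = 1556.4 cm⁴.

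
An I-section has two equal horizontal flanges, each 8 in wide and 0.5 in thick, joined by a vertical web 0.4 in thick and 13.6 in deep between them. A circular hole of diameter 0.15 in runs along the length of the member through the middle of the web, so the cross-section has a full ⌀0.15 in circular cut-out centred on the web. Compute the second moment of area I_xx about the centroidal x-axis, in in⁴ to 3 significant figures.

I_xx ≈ 482 in⁴

Treat the section as a set of non-overlapping primitives; coordinates are from the bounding-box lower-left.
Bottom flange: 8 × 0.5, A = 4 in², y = 0.25 in, Ī = 0.083333 in⁴.
Web: 0.4 × 13.6, A = 5.44 in², y = 7.3 in, Ī = 83.849 in⁴.
Top flange: 8 × 0.5, A = 4 in², y = 14.35 in, Ī = 0.083333 in⁴.
Hole (subtracted): ⌀0.15, A = 0.017671 in², y = 7.3 in, Ī = 0.00002485 in⁴.
By symmetry the centroid is at mid-height, ȳ = 7.3 in.
Transfer each piece to the centroidal x-axis using Ī + A·d² with d = y − 7.3:
  bottom flange: d = -7.05 in → contributes +198.89 in⁴
  web: d = 0 in → contributes +83.849 in⁴
  top flange: d = 7.05 in → contributes +198.89 in⁴
  hole: d = 0 in → contributes −0.00002485 in⁴
Total I = 481.64 in⁴.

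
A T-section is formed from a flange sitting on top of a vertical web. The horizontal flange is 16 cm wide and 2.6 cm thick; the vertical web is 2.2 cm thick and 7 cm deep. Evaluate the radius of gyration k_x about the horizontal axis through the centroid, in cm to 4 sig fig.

Break the section into simple shapes (no overlaps), measuring from the bottom-left corner of the bounding box.
Flange: 16 × 2.6, A = 41.6 cm², y = 8.3 cm, Ī = 23.4347 cm⁴.
Web: 2.2 × 7, A = 15.4 cm², y = 3.5 cm, Ī = 62.8833 cm⁴.
Centroid: ȳ = ΣA·y / ΣA = 7.00316 cm.
Transfer each piece to the horizontal axis through the centroid using Ī + A·d² with d = y − 7.00316:
  flange: d = 1.29684 cm → contributes +93.3975 cm⁴
  web: d = -3.50316 cm → contributes +251.874 cm⁴
Total I = 345.271 cm⁴.
Radius of gyration: k = √(I/A) = √(345.271 / 57) = 2.46118 cm.

k_x ≈ 2.461 cm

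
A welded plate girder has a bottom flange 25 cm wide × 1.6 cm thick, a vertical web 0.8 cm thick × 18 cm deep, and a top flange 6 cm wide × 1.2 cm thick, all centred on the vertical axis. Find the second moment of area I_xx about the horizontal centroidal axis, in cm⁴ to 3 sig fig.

Break the section into simple shapes (no overlaps), measuring from the bottom-left corner of the bounding box.
Bottom plate: 25 × 1.6, A = 40 cm², y = 0.8 cm, Ī = 8.5333 cm⁴.
Web plate: 0.8 × 18, A = 14.4 cm², y = 10.6 cm, Ī = 388.8 cm⁴.
Top plate: 6 × 1.2, A = 7.2 cm², y = 20.2 cm, Ī = 0.864 cm⁴.
Centroid: ȳ = ΣA·y / ΣA = 5.3584 cm.
Transfer each piece to the horizontal centroidal axis using Ī + A·d² with d = y − 5.3584:
  bottom plate: d = -4.5584 cm → contributes +839.71 cm⁴
  web plate: d = 5.2416 cm → contributes +784.42 cm⁴
  top plate: d = 14.842 cm → contributes +1586.8 cm⁴
Total I = 3 211 cm⁴.

I_xx ≈ 3210 cm⁴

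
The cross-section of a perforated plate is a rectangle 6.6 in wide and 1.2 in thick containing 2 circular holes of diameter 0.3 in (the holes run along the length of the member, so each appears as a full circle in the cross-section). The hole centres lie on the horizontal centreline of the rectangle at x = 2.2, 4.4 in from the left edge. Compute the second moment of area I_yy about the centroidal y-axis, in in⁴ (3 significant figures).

Break the section into simple shapes (no overlaps), measuring from the bottom-left corner of the bounding box.
Plate: 6.6 × 1.2, A = 7.92 in², x = 3.3 in, Ī = 28.75 in⁴.
Hole 1 (subtracted): ⌀0.3, A = 0.070686 in², x = 2.2 in, Ī = 0.00039761 in⁴.
Hole 2 (subtracted): ⌀0.3, A = 0.070686 in², x = 4.4 in, Ī = 0.00039761 in⁴.
By symmetry the centroid is at mid-width, x̄ = 3.3 in.
Transfer each piece to the centroidal y-axis using Ī + A·d² with d = x − 3.3:
  plate: d = 0 in → contributes +28.75 in⁴
  hole 1: d = -1.1 in → contributes −0.085927 in⁴
  hole 2: d = 1.1 in → contributes −0.085927 in⁴
Total I = 28.578 in⁴.

I_yy ≈ 28.6 in⁴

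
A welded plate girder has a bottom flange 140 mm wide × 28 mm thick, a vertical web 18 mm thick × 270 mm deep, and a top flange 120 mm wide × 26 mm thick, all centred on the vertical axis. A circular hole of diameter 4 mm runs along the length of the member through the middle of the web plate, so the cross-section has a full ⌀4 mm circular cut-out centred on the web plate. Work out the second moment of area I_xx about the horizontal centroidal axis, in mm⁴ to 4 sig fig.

Split into non-overlapping primitives; take the origin at the lower-left of the bounding box.
Bottom plate: 140 × 28, A = 3 920 mm², y = 14 mm, Ī = 256 107 mm⁴.
Web plate: 18 × 270, A = 4 860 mm², y = 163 mm, Ī = 29 524 500 mm⁴.
Top plate: 120 × 26, A = 3 120 mm², y = 311 mm, Ī = 175 760 mm⁴.
Hole (subtracted): ⌀4, A = 12.5664 mm², y = 163 mm, Ī = 12.5664 mm⁴.
Centroid: ȳ = ΣA·y / ΣA = 152.71 mm.
Transfer each piece to the horizontal centroidal axis using Ī + A·d² with d = y − 152.71:
  bottom plate: d = -138.71 mm → contributes +75 678 881 mm⁴
  web plate: d = 10.2899 mm → contributes +30 039 082 mm⁴
  top plate: d = 158.29 mm → contributes +78 349 479 mm⁴
  hole: d = 10.2899 mm → contributes −1343.11 mm⁴
Total I = 184 066 099 mm⁴.

I_xx ≈ 1.841 × 10⁸ mm⁴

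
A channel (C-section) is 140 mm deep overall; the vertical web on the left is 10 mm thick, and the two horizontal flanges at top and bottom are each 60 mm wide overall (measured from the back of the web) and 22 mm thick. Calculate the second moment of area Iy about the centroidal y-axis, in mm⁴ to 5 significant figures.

Decompose the section into non-overlapping parts with the origin at the bottom-left of its bounding rectangle.
Web: 10 × 140, A = 1 400 mm², x = 5 mm, Ī = 11666.67 mm⁴.
Top flange (beyond web): 50 × 22, A = 1 100 mm², x = 35 mm, Ī = 229166.7 mm⁴.
Bottom flange (beyond web): 50 × 22, A = 1 100 mm², x = 35 mm, Ī = 229166.7 mm⁴.
Centroid: x̄ = ΣA·x / ΣA = 23.33333 mm.
Transfer each piece to the centroidal y-axis using Ī + A·d² with d = x − 23.33333:
  web: d = -18.33333 mm → contributes +482222.2 mm⁴
  top flange (beyond web): d = 11.66667 mm → contributes +378888.9 mm⁴
  bottom flange (beyond web): d = 11.66667 mm → contributes +378888.9 mm⁴
Total I = 1 240 000 mm⁴.

Iy ≈ 1.2400 × 10⁶ mm⁴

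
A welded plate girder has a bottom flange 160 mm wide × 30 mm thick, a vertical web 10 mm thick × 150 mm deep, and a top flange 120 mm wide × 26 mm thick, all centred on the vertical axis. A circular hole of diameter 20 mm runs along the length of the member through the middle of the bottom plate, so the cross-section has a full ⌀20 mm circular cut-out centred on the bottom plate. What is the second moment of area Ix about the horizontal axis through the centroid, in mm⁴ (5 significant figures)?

Ix ≈ 6.2005 × 10⁷ mm⁴

Decompose the section into non-overlapping parts with the origin at the bottom-left of its bounding rectangle.
Bottom plate: 160 × 30, A = 4 800 mm², y = 15 mm, Ī = 360 000 mm⁴.
Web plate: 10 × 150, A = 1 500 mm², y = 105 mm, Ī = 2 812 500 mm⁴.
Top plate: 120 × 26, A = 3 120 mm², y = 193 mm, Ī = 175 760 mm⁴.
Hole (subtracted): ⌀20, A = 314.1593 mm², y = 15 mm, Ī = 7853.982 mm⁴.
Centroid: ȳ = ΣA·y / ΣA = 90.81508 mm.
Transfer each piece to the horizontal axis through the centroid using Ī + A·d² with d = y − 90.81508:
  bottom plate: d = -75.81508 mm → contributes +27 950 043 mm⁴
  web plate: d = 14.18492 mm → contributes +3 114 318 mm⁴
  top plate: d = 102.1849 mm → contributes +32 754 048 mm⁴
  hole: d = -75.81508 mm → contributes −1 813 618 mm⁴
Total I = 62 004 791 mm⁴.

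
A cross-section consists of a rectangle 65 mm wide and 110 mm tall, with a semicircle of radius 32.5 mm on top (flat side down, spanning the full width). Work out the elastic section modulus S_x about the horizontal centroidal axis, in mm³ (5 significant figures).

S_x ≈ 1.8386 × 10⁵ mm³

Break the section into simple shapes (no overlaps), measuring from the bottom-left corner of the bounding box.
Rectangular body: 65 × 110, A = 7 150 mm², y = 55 mm, Ī = 7 209 583 mm⁴.
Semicircular cap: semicircle r = 32.5, A = 1659.154 mm², y = 123.7934 mm, Ī = 122451.9 mm⁴.
Centroid: ȳ = ΣA·y / ΣA = 67.95685 mm.
Transfer each piece to the horizontal centroidal axis using Ī + A·d² with d = y − 67.95685:
  rectangular body: d = -12.95685 mm → contributes +8 409 925 mm⁴
  semicircular cap: d = 55.83658 mm → contributes +5 295 234 mm⁴
Total I = 13 705 159 mm⁴.
Extreme fibre distance c = 74.54315 mm; S = I/c = 183855.4 mm³.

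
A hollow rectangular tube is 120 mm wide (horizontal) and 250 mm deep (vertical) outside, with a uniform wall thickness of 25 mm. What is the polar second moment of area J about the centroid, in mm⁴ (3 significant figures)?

Decompose the section into non-overlapping parts with the origin at the bottom-left of its bounding rectangle.
Outer rectangle: 120 × 250, A = 30 000 mm², y = 125 mm, Ī = 156 250 000 mm⁴.
Inner void (subtracted): 70 × 200, A = 14 000 mm², y = 125 mm, Ī = 46 666 667 mm⁴.
By symmetry the centroid is at mid-height, ȳ = 125 mm.
All pieces are centred on the centroidal x-axis, so I = ΣĪ (holes subtracted) = 109 583 333 mm⁴.
Repeating about the centroidal y-axis gives I_y = 30 283 333 mm⁴.
Polar second moment: J = I_x + I_y = 139 866 667 mm⁴.

J ≈ 1.40 × 10⁸ mm⁴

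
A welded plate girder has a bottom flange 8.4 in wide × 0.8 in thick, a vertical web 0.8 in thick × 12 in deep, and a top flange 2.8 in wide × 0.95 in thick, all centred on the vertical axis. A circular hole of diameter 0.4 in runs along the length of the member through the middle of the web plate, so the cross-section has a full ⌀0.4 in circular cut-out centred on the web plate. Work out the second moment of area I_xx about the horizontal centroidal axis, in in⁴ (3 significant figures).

I_xx ≈ 467 in⁴

Treat the section as a set of non-overlapping primitives; coordinates are from the bounding-box lower-left.
Bottom plate: 8.4 × 0.8, A = 6.72 in², y = 0.4 in, Ī = 0.3584 in⁴.
Web plate: 0.8 × 12, A = 9.6 in², y = 6.8 in, Ī = 115.2 in⁴.
Top plate: 2.8 × 0.95, A = 2.66 in², y = 13.275 in, Ī = 0.20005 in⁴.
Hole (subtracted): ⌀0.4, A = 0.12566 in², y = 6.8 in, Ī = 0.0012566 in⁴.
Centroid: ȳ = ΣA·y / ΣA = 5.4324 in.
Transfer each piece to the horizontal centroidal axis using Ī + A·d² with d = y − 5.4324:
  bottom plate: d = -5.0324 in → contributes +170.55 in⁴
  web plate: d = 1.3676 in → contributes +133.15 in⁴
  top plate: d = 7.8426 in → contributes +163.81 in⁴
  hole: d = 1.3676 in → contributes −0.23628 in⁴
Total I = 467.27 in⁴.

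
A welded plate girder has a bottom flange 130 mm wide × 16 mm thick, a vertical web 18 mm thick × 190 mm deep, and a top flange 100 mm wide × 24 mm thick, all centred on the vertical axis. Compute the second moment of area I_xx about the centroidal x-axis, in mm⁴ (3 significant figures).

Treat the section as a set of non-overlapping primitives; coordinates are from the bounding-box lower-left.
Bottom plate: 130 × 16, A = 2 080 mm², y = 8 mm, Ī = 44 373 mm⁴.
Web plate: 18 × 190, A = 3 420 mm², y = 111 mm, Ī = 10 288 500 mm⁴.
Top plate: 100 × 24, A = 2 400 mm², y = 218 mm, Ī = 115 200 mm⁴.
Centroid: ȳ = ΣA·y / ΣA = 116.39 mm.
Transfer each piece to the centroidal x-axis using Ī + A·d² with d = y − 116.39:
  bottom plate: d = -108.39 mm → contributes +24 479 830 mm⁴
  web plate: d = -5.3873 mm → contributes +10 387 760 mm⁴
  top plate: d = 101.61 mm → contributes +24 895 518 mm⁴
Total I = 59 763 108 mm⁴.

I_xx ≈ 5.98 × 10⁷ mm⁴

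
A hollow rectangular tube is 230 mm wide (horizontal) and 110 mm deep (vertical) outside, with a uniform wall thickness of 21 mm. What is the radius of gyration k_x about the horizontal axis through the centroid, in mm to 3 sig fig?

k_x ≈ 40.6 mm

Break the section into simple shapes (no overlaps), measuring from the bottom-left corner of the bounding box.
Outer rectangle: 230 × 110, A = 25 300 mm², y = 55 mm, Ī = 25 510 833 mm⁴.
Inner void (subtracted): 188 × 68, A = 12 784 mm², y = 55 mm, Ī = 4 926 101 mm⁴.
By symmetry the centroid is at mid-height, ȳ = 55 mm.
All pieces are centred on the horizontal axis through the centroid, so I = ΣĪ (holes subtracted) = 20 584 732 mm⁴.
Radius of gyration: k = √(I/A) = √(20 584 732 / 12 516) = 40.555 mm.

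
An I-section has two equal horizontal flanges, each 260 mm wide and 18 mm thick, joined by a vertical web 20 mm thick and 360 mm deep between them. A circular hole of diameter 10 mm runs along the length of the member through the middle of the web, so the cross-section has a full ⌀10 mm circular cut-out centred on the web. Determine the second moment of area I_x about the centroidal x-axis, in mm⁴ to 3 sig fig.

I_x ≈ 4.12 × 10⁸ mm⁴

Split into non-overlapping primitives; take the origin at the lower-left of the bounding box.
Bottom flange: 260 × 18, A = 4 680 mm², y = 9 mm, Ī = 126 360 mm⁴.
Web: 20 × 360, A = 7 200 mm², y = 198 mm, Ī = 77 760 000 mm⁴.
Top flange: 260 × 18, A = 4 680 mm², y = 387 mm, Ī = 126 360 mm⁴.
Hole (subtracted): ⌀10, A = 78.54 mm², y = 198 mm, Ī = 490.87 mm⁴.
By symmetry the centroid is at mid-height, ȳ = 198 mm.
Transfer each piece to the centroidal x-axis using Ī + A·d² with d = y − 198:
  bottom flange: d = -189 mm → contributes +167 300 640 mm⁴
  web: d = 0 mm → contributes +77 760 000 mm⁴
  top flange: d = 189 mm → contributes +167 300 640 mm⁴
  hole: d = 0 mm → contributes −490.87 mm⁴
Total I = 412 360 789 mm⁴.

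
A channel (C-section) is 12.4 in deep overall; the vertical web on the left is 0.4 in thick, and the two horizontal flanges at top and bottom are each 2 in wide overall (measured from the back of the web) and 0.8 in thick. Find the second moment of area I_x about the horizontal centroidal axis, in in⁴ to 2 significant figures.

I_x ≈ 150 in⁴

Split into non-overlapping primitives; take the origin at the lower-left of the bounding box.
Web: 0.4 × 12.4, A = 4.96 in², y = 6.2 in, Ī = 63.55 in⁴.
Top flange (beyond web): 1.6 × 0.8, A = 1.28 in², y = 12 in, Ī = 0.06827 in⁴.
Bottom flange (beyond web): 1.6 × 0.8, A = 1.28 in², y = 0.4 in, Ī = 0.06827 in⁴.
By symmetry the centroid is at mid-height, ȳ = 6.2 in.
Transfer each piece to the horizontal centroidal axis using Ī + A·d² with d = y − 6.2:
  web: d = 0 in → contributes +63.55 in⁴
  top flange (beyond web): d = 5.8 in → contributes +43.13 in⁴
  bottom flange (beyond web): d = -5.8 in → contributes +43.13 in⁴
Total I = 149.8 in⁴.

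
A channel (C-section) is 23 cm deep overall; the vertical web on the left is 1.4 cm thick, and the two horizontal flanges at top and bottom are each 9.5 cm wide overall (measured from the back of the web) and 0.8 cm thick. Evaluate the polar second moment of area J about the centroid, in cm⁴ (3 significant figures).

Treat the section as a set of non-overlapping primitives; coordinates are from the bounding-box lower-left.
Web: 1.4 × 23, A = 32.2 cm², y = 11.5 cm, Ī = 1419.5 cm⁴.
Top flange (beyond web): 8.1 × 0.8, A = 6.48 cm², y = 22.6 cm, Ī = 0.3456 cm⁴.
Bottom flange (beyond web): 8.1 × 0.8, A = 6.48 cm², y = 0.4 cm, Ī = 0.3456 cm⁴.
By symmetry the centroid is at mid-height, ȳ = 11.5 cm.
Transfer each piece to the centroidal x-axis using Ī + A·d² with d = y − 11.5:
  web: d = 0 cm → contributes +1419.5 cm⁴
  top flange (beyond web): d = 11.1 cm → contributes +798.75 cm⁴
  bottom flange (beyond web): d = -11.1 cm → contributes +798.75 cm⁴
Total I = 3 017 cm⁴.
For the y-axis: x̄ = 2.0632 cm.
Repeating about the centroidal y-axis gives I_y = 284.61 cm⁴.
Polar second moment: J = I_x + I_y = 3301.6 cm⁴.

J ≈ 3300 cm⁴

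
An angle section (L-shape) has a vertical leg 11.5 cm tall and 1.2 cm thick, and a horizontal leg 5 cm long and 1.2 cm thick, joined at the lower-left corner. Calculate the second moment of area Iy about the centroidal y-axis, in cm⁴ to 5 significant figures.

Treat the section as a set of non-overlapping primitives; coordinates are from the bounding-box lower-left.
Vertical leg: 1.2 × 11.5, A = 13.8 cm², x = 0.6 cm, Ī = 1.656 cm⁴.
Horizontal leg (remainder): 3.8 × 1.2, A = 4.56 cm², x = 3.1 cm, Ī = 5.4872 cm⁴.
Centroid: x̄ = ΣA·x / ΣA = 1.220915 cm.
Transfer each piece to the centroidal y-axis using Ī + A·d² with d = x − 1.220915:
  vertical leg: d = -0.620915 cm → contributes +6.97639 cm⁴
  horizontal leg (remainder): d = 1.879085 cm → contributes +21.58838 cm⁴
Total I = 28.56477 cm⁴.

Iy ≈ 28.565 cm⁴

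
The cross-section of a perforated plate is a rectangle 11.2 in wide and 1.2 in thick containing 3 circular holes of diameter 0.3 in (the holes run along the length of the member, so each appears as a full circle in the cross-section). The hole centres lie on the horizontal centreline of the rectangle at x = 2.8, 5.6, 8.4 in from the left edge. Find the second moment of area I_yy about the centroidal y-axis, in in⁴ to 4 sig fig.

I_yy ≈ 139.4 in⁴

Treat the section as a set of non-overlapping primitives; coordinates are from the bounding-box lower-left.
Plate: 11.2 × 1.2, A = 13.44 in², x = 5.6 in, Ī = 140.493 in⁴.
Hole 1 (subtracted): ⌀0.3, A = 0.0706858 in², x = 2.8 in, Ī = 0.000397608 in⁴.
Hole 2 (subtracted): ⌀0.3, A = 0.0706858 in², x = 5.6 in, Ī = 0.000397608 in⁴.
Hole 3 (subtracted): ⌀0.3, A = 0.0706858 in², x = 8.4 in, Ī = 0.000397608 in⁴.
By symmetry the centroid is at mid-width, x̄ = 5.6 in.
Transfer each piece to the centroidal y-axis using Ī + A·d² with d = x − 5.6:
  plate: d = 0 in → contributes +140.493 in⁴
  hole 1: d = -2.8 in → contributes −0.554575 in⁴
  hole 2: d = 0 in → contributes −0.000397608 in⁴
  hole 3: d = 2.8 in → contributes −0.554575 in⁴
Total I = 139.383 in⁴.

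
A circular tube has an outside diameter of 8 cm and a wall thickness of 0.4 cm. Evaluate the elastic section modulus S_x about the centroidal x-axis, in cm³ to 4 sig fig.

S_x ≈ 17.29 cm³

Treat the section as a set of non-overlapping primitives; coordinates are from the bounding-box lower-left.
Outer circle: ⌀8, A = 50.2655 cm², y = 4 cm, Ī = 201.062 cm⁴.
Bore (subtracted): ⌀7.2, A = 40.715 cm², y = 4 cm, Ī = 131.917 cm⁴.
By symmetry the centroid is at mid-height, ȳ = 4 cm.
All pieces are centred on the centroidal x-axis, so I = ΣĪ (holes subtracted) = 69.1452 cm⁴.
Extreme fibre distance c = 4 cm; S = I/c = 17.2863 cm³.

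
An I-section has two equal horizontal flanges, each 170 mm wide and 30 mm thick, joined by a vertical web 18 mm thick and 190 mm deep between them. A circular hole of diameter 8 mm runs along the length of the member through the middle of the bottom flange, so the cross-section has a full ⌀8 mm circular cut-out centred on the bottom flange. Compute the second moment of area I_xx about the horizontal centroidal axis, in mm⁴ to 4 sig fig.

Break the section into simple shapes (no overlaps), measuring from the bottom-left corner of the bounding box.
Bottom flange: 170 × 30, A = 5 100 mm², y = 15 mm, Ī = 382 500 mm⁴.
Web: 18 × 190, A = 3 420 mm², y = 125 mm, Ī = 10 288 500 mm⁴.
Top flange: 170 × 30, A = 5 100 mm², y = 235 mm, Ī = 382 500 mm⁴.
Hole (subtracted): ⌀8, A = 50.2655 mm², y = 15 mm, Ī = 201.062 mm⁴.
Centroid: ȳ = ΣA·y / ΣA = 125.407 mm.
Transfer each piece to the horizontal centroidal axis using Ī + A·d² with d = y − 125.407:
  bottom flange: d = -110.407 mm → contributes +62 550 523 mm⁴
  web: d = -0.407466 mm → contributes +10 289 068 mm⁴
  top flange: d = 109.593 mm → contributes +61 636 170 mm⁴
  hole: d = -110.407 mm → contributes −612 928 mm⁴
Total I = 133 862 834 mm⁴.

I_xx ≈ 1.339 × 10⁸ mm⁴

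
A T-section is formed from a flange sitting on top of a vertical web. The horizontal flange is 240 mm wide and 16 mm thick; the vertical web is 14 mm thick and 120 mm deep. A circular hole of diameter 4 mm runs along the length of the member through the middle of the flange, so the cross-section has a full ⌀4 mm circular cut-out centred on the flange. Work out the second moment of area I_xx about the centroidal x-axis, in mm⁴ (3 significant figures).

Treat the section as a set of non-overlapping primitives; coordinates are from the bounding-box lower-left.
Flange: 240 × 16, A = 3 840 mm², y = 128 mm, Ī = 81 920 mm⁴.
Web: 14 × 120, A = 1 680 mm², y = 60 mm, Ī = 2 016 000 mm⁴.
Hole (subtracted): ⌀4, A = 12.566 mm², y = 128 mm, Ī = 12.566 mm⁴.
Centroid: ȳ = ΣA·y / ΣA = 107.26 mm.
Transfer each piece to the centroidal x-axis using Ī + A·d² with d = y − 107.26:
  flange: d = 20.743 mm → contributes +1 734 145 mm⁴
  web: d = -47.257 mm → contributes +5 767 836 mm⁴
  hole: d = 20.743 mm → contributes −5419.5 mm⁴
Total I = 7 496 562 mm⁴.

I_xx ≈ 7.50 × 10⁶ mm⁴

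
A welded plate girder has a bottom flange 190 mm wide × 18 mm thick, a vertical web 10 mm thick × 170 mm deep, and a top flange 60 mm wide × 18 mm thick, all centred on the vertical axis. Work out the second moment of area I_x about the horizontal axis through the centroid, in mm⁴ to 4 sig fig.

Split into non-overlapping primitives; take the origin at the lower-left of the bounding box.
Bottom plate: 190 × 18, A = 3 420 mm², y = 9 mm, Ī = 92 340 mm⁴.
Web plate: 10 × 170, A = 1 700 mm², y = 103 mm, Ī = 4 094 167 mm⁴.
Top plate: 60 × 18, A = 1 080 mm², y = 197 mm, Ī = 29 160 mm⁴.
Centroid: ȳ = ΣA·y / ΣA = 67.5226 mm.
Transfer each piece to the horizontal axis through the centroid using Ī + A·d² with d = y − 67.5226:
  bottom plate: d = -58.5226 mm → contributes +11 805 472 mm⁴
  web plate: d = 35.4774 mm → contributes +6 233 867 mm⁴
  top plate: d = 129.477 mm → contributes +18 134 714 mm⁴
Total I = 36 174 054 mm⁴.

I_x ≈ 3.617 × 10⁷ mm⁴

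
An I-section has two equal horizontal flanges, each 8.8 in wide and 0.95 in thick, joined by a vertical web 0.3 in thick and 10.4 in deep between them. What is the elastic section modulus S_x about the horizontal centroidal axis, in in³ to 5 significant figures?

S_x ≈ 92.334 in³

Break the section into simple shapes (no overlaps), measuring from the bottom-left corner of the bounding box.
Bottom flange: 8.8 × 0.95, A = 8.36 in², y = 0.475 in, Ī = 0.6287417 in⁴.
Web: 0.3 × 10.4, A = 3.12 in², y = 6.15 in, Ī = 28.1216 in⁴.
Top flange: 8.8 × 0.95, A = 8.36 in², y = 11.825 in, Ī = 0.6287417 in⁴.
By symmetry the centroid is at mid-height, ȳ = 6.15 in.
Transfer each piece to the horizontal centroidal axis using Ī + A·d² with d = y − 6.15:
  bottom flange: d = -5.675 in → contributes +269.8678 in⁴
  web: d = 0 in → contributes +28.1216 in⁴
  top flange: d = 5.675 in → contributes +269.8678 in⁴
Total I = 567.8571 in⁴.
Extreme fibre distance c = 6.15 in; S = I/c = 92.33449 in³.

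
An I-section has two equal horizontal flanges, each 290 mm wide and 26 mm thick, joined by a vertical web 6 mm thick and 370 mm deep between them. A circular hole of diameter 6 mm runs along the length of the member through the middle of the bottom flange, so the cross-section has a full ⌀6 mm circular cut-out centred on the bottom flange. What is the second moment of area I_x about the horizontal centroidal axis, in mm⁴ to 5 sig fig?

Split into non-overlapping primitives; take the origin at the lower-left of the bounding box.
Bottom flange: 290 × 26, A = 7 540 mm², y = 13 mm, Ī = 424753.3 mm⁴.
Web: 6 × 370, A = 2 220 mm², y = 211 mm, Ī = 25 326 500 mm⁴.
Top flange: 290 × 26, A = 7 540 mm², y = 409 mm, Ī = 424753.3 mm⁴.
Hole (subtracted): ⌀6, A = 28.27433 mm², y = 13 mm, Ī = 63.61725 mm⁴.
Centroid: ȳ = ΣA·y / ΣA = 211.3241 mm.
Transfer each piece to the horizontal centroidal axis using Ī + A·d² with d = y − 211.3241:
  bottom flange: d = -198.3241 mm → contributes +296 991 512 mm⁴
  web: d = -0.3241319 mm → contributes +25 326 733 mm⁴
  top flange: d = 197.6759 mm → contributes +295 055 899 mm⁴
  hole: d = -198.3241 mm → contributes −1 112 163 mm⁴
Total I = 616 261 981 mm⁴.

I_x ≈ 6.1626 × 10⁸ mm⁴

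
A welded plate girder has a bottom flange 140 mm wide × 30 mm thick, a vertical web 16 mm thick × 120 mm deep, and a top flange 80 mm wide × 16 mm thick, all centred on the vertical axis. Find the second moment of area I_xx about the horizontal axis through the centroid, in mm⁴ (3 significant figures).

I_xx ≈ 2.52 × 10⁷ mm⁴

Decompose the section into non-overlapping parts with the origin at the bottom-left of its bounding rectangle.
Bottom plate: 140 × 30, A = 4 200 mm², y = 15 mm, Ī = 315 000 mm⁴.
Web plate: 16 × 120, A = 1 920 mm², y = 90 mm, Ī = 2 304 000 mm⁴.
Top plate: 80 × 16, A = 1 280 mm², y = 158 mm, Ī = 27 307 mm⁴.
Centroid: ȳ = ΣA·y / ΣA = 59.195 mm.
Transfer each piece to the horizontal axis through the centroid using Ī + A·d² with d = y − 59.195:
  bottom plate: d = -44.195 mm → contributes +8 518 281 mm⁴
  web plate: d = 30.805 mm → contributes +4 126 028 mm⁴
  top plate: d = 98.805 mm → contributes +12 523 317 mm⁴
Total I = 25 167 626 mm⁴.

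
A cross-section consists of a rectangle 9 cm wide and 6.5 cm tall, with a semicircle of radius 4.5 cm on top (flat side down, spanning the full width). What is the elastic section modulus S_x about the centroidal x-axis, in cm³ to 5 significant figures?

S_x ≈ 134.78 cm³

Treat the section as a set of non-overlapping primitives; coordinates are from the bounding-box lower-left.
Rectangular body: 9 × 6.5, A = 58.5 cm², y = 3.25 cm, Ī = 205.9688 cm⁴.
Semicircular cap: semicircle r = 4.5, A = 31.80863 cm², y = 8.409859 cm, Ī = 45.00721 cm⁴.
Centroid: ȳ = ΣA·y / ΣA = 5.067413 cm.
Transfer each piece to the centroidal x-axis using Ī + A·d² with d = y − 5.067413:
  rectangular body: d = -1.817413 cm → contributes +399.1936 cm⁴
  semicircular cap: d = 3.342447 cm → contributes +400.3716 cm⁴
Total I = 799.5652 cm⁴.
Extreme fibre distance c = 5.932587 cm; S = I/c = 134.7751 cm³.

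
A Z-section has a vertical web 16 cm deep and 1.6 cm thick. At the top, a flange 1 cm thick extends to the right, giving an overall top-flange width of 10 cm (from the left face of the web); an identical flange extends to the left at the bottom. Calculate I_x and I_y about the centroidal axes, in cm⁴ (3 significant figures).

I_x ≈ 1490 cm⁴, I_y ≈ 524 cm⁴

Break the section into simple shapes (no overlaps), measuring from the bottom-left corner of the bounding box.
Web: 1.6 × 16, A = 25.6 cm², y = 8 cm, Ī = 546.13 cm⁴.
Top flange (beyond web): 8.4 × 1, A = 8.4 cm², y = 15.5 cm, Ī = 0.7 cm⁴.
Bottom flange (beyond web): 8.4 × 1, A = 8.4 cm², y = 0.5 cm, Ī = 0.7 cm⁴.
Centroid: ȳ = ΣA·y / ΣA = 8 cm.
Transfer each piece to the centroidal x-axis using Ī + A·d² with d = y − 8:
  web: d = 0 cm → contributes +546.13 cm⁴
  top flange (beyond web): d = 7.5 cm → contributes +473.2 cm⁴
  bottom flange (beyond web): d = -7.5 cm → contributes +473.2 cm⁴
Total I = 1492.5 cm⁴.
For the y-axis: x̄ = 9.2 cm.
Repeating about the centroidal y-axis gives I_y = 524.25 cm⁴.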